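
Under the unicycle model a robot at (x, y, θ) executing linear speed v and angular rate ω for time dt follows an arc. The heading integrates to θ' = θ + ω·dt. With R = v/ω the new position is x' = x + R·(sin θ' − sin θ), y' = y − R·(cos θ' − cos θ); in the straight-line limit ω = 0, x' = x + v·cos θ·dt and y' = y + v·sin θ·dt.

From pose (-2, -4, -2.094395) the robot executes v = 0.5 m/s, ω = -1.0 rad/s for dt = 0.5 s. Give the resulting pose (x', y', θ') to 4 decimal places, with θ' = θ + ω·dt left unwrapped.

θ' = -2.0944 + -1.0·0.5 = -2.5944
R = v/ω = 0.5/-1.0 = -0.5000
x' = -2 + -0.5000·(sin -2.5944 − sin -2.0944) = -2.1729
y' = -4 − -0.5000·(cos -2.5944 − cos -2.0944) = -4.1770

(-2.1729, -4.1770, -2.5944)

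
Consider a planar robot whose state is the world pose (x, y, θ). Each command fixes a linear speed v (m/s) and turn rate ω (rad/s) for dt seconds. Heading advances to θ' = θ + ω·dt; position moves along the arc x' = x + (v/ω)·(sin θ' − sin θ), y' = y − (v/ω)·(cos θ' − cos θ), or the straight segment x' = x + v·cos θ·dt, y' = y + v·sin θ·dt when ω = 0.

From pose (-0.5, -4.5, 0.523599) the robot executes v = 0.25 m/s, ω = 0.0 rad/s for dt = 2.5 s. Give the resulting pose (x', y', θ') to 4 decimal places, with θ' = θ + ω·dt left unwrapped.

θ' = 0.5236 + 0.0·2.5 = 0.5236
ω = 0 → straight: x' = -0.5 + 0.25·cos(0.5236)·2.5 = 0.0413
y' = -4.5 + 0.25·sin(0.5236)·2.5 = -4.1875

(0.0413, -4.1875, 0.5236)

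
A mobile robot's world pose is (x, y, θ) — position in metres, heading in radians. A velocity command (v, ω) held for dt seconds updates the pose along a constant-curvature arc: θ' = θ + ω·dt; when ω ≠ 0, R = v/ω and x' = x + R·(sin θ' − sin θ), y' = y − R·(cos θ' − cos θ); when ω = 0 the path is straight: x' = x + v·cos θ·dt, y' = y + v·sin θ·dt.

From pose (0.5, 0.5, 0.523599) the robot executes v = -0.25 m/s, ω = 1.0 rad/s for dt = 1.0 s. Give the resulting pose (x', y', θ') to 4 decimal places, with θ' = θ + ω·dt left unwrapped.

θ' = 0.5236 + 1.0·1.0 = 1.5236
R = v/ω = -0.25/1.0 = -0.2500
x' = 0.5 + -0.2500·(sin 1.5236 − sin 0.5236) = 0.3753
y' = 0.5 − -0.2500·(cos 1.5236 − cos 0.5236) = 0.2953

(0.3753, 0.2953, 1.5236)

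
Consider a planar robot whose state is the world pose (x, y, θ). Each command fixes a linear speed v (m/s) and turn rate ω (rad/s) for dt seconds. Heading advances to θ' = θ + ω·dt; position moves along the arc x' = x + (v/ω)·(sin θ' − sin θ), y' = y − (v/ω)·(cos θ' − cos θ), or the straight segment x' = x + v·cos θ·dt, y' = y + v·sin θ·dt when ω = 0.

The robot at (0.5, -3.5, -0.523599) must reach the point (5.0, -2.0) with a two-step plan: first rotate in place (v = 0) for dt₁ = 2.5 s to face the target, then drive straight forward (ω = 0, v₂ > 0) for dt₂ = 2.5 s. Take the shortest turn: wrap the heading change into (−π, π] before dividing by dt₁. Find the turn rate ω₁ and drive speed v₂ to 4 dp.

ω₁ = 0.3381, v₂ = 1.8974

heading to target = atan2(-2−-3.5, 5−0.5) = 0.3218
Δθ = wrap(0.3218 − -0.5236) = 0.8453; ω₁ = Δθ/dt₁ = 0.3381
distance = √((5−0.5)² + (-2−-3.5)²) = 4.7434; v₂ = distance/dt₂ = 1.8974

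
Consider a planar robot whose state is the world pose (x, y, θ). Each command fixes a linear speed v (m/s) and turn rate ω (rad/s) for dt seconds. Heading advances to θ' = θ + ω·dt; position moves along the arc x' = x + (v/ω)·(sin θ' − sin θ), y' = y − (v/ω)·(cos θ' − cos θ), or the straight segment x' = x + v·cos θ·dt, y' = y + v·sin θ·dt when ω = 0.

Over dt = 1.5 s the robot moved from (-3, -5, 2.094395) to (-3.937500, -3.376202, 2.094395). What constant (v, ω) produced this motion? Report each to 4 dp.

Δθ = 2.094395 − 2.094395 = 0.000000
ω = Δθ/dt = 0.000000/1.5 = 0.0000
ω = 0 → v = (Δx·cos θ + Δy·sin θ)/dt = 1.2500

v = 1.2500, ω = 0.0000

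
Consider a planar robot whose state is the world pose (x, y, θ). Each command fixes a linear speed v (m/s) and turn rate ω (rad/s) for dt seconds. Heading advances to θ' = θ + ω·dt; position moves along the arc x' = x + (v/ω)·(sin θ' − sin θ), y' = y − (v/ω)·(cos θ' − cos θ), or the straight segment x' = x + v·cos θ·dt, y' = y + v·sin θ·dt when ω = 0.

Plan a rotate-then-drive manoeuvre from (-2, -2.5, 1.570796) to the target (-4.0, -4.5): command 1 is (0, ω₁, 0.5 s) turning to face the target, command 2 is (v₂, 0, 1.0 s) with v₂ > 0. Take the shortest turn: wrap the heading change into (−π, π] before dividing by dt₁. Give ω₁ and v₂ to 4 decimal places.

ω₁ = 4.7124, v₂ = 2.8284

heading to target = atan2(-4.5−-2.5, -4−-2) = -2.3562
Δθ = wrap(-2.3562 − 1.5708) = 2.3562; ω₁ = Δθ/dt₁ = 4.7124
distance = √((-4−-2)² + (-4.5−-2.5)²) = 2.8284; v₂ = distance/dt₂ = 2.8284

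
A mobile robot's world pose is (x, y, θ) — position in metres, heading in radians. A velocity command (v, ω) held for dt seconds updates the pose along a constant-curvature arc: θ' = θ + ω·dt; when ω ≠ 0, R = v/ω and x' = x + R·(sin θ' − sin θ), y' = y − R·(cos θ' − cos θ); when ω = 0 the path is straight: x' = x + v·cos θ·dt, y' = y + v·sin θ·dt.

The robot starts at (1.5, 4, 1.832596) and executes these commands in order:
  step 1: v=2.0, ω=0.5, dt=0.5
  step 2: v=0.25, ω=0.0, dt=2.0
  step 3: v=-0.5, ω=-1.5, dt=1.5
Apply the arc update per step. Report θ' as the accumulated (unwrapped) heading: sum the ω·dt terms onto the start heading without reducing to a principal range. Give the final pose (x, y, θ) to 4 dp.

(0.5327, 4.8677, -0.1674)

step 1: θ'=2.0826 (R=4.0000) → pose (1.1238, 4.9237, 2.0826)
step 2: θ'=2.0826 (straight) → pose (0.8789, 5.3596, 2.0826)
step 3: θ'=-0.1674 (R=0.3333) → pose (0.5327, 4.8677, -0.1674)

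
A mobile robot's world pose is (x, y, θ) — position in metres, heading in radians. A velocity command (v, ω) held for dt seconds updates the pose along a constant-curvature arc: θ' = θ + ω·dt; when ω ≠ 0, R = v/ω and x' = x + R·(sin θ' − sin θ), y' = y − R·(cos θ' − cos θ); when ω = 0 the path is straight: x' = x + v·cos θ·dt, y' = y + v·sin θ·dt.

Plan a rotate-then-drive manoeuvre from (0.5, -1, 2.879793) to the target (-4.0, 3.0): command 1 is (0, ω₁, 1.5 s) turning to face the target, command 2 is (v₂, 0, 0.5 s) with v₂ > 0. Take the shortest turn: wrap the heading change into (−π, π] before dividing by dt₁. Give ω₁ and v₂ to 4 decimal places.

heading to target = atan2(3−-1, -4−0.5) = 2.4150
Δθ = wrap(2.4150 − 2.8798) = -0.4648; ω₁ = Δθ/dt₁ = -0.3099
distance = √((-4−0.5)² + (3−-1)²) = 6.0208; v₂ = distance/dt₂ = 12.0416

ω₁ = -0.3099, v₂ = 12.0416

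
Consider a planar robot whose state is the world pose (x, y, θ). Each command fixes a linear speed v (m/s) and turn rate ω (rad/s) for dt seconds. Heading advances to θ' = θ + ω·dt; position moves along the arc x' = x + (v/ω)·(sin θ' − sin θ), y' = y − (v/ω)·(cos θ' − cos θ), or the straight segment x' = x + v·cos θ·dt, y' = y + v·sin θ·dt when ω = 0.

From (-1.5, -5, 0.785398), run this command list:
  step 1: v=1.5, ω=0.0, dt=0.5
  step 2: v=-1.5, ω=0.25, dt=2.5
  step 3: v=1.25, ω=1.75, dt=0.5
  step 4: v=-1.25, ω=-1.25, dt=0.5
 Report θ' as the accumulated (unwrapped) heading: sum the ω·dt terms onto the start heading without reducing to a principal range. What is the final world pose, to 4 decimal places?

(-2.5750, -7.7377, 1.6604)

step 1: θ'=0.7854 (straight) → pose (-0.9697, -4.4697, 0.7854)
step 2: θ'=1.4104 (R=-6.0000) → pose (-2.6500, -7.7540, 1.4104)
step 3: θ'=2.2854 (R=0.7143) → pose (-2.8156, -7.1719, 2.2854)
step 4: θ'=1.6604 (R=1.0000) → pose (-2.5750, -7.7377, 1.6604)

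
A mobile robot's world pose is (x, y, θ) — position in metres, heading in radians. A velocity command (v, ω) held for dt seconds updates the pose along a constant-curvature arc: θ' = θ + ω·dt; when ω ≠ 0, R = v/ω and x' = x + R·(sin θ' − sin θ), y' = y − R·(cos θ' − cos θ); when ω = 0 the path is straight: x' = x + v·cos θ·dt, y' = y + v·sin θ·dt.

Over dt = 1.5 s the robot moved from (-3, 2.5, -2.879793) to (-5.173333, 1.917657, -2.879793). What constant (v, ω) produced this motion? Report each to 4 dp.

Δθ = -2.879793 − -2.879793 = 0.000000
ω = Δθ/dt = 0.000000/1.5 = 0.0000
ω = 0 → v = (Δx·cos θ + Δy·sin θ)/dt = 1.5000

v = 1.5000, ω = 0.0000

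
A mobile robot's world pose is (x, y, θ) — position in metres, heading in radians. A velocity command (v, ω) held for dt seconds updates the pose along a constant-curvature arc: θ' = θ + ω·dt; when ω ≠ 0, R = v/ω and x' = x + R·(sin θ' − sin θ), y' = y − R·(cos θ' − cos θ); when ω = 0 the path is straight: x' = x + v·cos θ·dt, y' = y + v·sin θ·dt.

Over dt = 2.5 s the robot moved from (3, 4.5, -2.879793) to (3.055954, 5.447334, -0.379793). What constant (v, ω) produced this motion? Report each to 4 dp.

Δθ = -0.379793 − -2.879793 = 2.500000
ω = Δθ/dt = 2.500000/2.5 = 1.0000
R = −Δy/(cos θ' − cos θ) = -0.5000
v = R·ω = -0.5000·1.0000 = -0.5000

v = -0.5000, ω = 1.0000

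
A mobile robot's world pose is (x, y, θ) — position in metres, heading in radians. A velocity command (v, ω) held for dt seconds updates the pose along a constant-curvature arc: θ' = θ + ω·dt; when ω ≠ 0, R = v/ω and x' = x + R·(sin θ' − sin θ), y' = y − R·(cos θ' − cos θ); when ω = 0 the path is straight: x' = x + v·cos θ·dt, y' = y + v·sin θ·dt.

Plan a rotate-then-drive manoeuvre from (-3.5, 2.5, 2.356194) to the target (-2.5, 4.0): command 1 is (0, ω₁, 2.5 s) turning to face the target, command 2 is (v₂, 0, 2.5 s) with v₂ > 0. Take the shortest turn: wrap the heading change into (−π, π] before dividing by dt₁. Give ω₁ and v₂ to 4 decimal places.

heading to target = atan2(4−2.5, -2.5−-3.5) = 0.9828
Δθ = wrap(0.9828 − 2.3562) = -1.3734; ω₁ = Δθ/dt₁ = -0.5494
distance = √((-2.5−-3.5)² + (4−2.5)²) = 1.8028; v₂ = distance/dt₂ = 0.7211

ω₁ = -0.5494, v₂ = 0.7211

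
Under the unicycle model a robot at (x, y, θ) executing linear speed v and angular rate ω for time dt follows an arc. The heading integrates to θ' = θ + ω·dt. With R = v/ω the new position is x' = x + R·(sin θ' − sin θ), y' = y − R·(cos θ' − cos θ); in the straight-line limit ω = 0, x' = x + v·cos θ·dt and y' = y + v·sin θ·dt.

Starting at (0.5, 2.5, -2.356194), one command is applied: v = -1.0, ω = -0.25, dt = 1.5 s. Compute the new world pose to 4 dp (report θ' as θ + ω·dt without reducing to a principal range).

(1.7325, 3.3394, -2.7312)

θ' = -2.3562 + -0.25·1.5 = -2.7312
R = v/ω = -1.0/-0.25 = 4.0000
x' = 0.5 + 4.0000·(sin -2.7312 − sin -2.3562) = 1.7325
y' = 2.5 − 4.0000·(cos -2.7312 − cos -2.3562) = 3.3394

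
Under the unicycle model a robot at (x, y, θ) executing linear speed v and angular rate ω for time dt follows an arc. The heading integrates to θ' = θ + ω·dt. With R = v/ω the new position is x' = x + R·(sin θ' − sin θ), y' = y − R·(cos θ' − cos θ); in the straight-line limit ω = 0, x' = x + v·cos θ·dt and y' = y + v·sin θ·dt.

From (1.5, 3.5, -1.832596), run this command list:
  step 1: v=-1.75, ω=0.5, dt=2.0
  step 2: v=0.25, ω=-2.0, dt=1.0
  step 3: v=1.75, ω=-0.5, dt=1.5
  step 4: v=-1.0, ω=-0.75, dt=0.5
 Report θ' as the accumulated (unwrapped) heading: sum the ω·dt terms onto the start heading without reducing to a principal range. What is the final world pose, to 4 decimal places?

(-1.5025, 6.4349, -3.9576)

step 1: θ'=-0.8326 (R=-3.5000) → pose (0.7081, 6.7612, -0.8326)
step 2: θ'=-2.8326 (R=-0.1250) → pose (0.6537, 6.5580, -2.8326)
step 3: θ'=-3.5826 (R=-3.5000) → pose (-1.9046, 6.7271, -3.5826)
step 4: θ'=-3.9576 (R=1.3333) → pose (-1.5025, 6.4349, -3.9576)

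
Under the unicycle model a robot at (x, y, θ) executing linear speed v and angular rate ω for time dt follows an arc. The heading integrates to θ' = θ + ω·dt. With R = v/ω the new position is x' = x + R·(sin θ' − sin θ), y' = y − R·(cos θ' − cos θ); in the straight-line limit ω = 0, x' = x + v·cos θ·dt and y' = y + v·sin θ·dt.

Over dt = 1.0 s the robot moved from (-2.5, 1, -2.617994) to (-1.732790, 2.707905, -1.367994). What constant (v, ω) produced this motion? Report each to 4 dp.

v = -2.0000, ω = 1.2500

Δθ = -1.367994 − -2.617994 = 1.250000
ω = Δθ/dt = 1.250000/1.0 = 1.2500
R = −Δy/(cos θ' − cos θ) = -1.6000
v = R·ω = -1.6000·1.2500 = -2.0000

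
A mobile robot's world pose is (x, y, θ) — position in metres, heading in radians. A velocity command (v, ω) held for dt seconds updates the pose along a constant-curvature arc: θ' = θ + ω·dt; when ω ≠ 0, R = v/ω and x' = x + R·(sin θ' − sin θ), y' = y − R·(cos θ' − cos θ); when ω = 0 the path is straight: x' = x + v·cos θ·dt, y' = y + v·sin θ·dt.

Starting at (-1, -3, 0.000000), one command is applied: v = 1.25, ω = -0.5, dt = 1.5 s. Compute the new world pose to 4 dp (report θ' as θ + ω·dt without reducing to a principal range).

θ' = 0.0000 + -0.5·1.5 = -0.7500
R = v/ω = 1.25/-0.5 = -2.5000
x' = -1 + -2.5000·(sin -0.7500 − sin 0.0000) = 0.7041
y' = -3 − -2.5000·(cos -0.7500 − cos 0.0000) = -3.6708

(0.7041, -3.6708, -0.7500)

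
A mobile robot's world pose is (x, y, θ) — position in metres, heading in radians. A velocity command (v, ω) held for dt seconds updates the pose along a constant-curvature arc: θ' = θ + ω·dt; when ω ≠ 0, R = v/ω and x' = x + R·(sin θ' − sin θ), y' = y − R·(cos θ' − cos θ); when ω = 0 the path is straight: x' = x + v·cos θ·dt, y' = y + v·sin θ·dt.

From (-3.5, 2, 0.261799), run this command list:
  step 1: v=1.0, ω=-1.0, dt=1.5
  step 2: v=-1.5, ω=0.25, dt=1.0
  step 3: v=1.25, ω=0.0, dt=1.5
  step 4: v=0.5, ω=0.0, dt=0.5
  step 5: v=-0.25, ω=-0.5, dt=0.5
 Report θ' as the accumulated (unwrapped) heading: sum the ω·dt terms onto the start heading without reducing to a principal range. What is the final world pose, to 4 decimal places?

step 1: θ'=-1.2382 (R=-1.0000) → pose (-2.2960, 1.3606, -1.2382)
step 2: θ'=-0.9882 (R=-6.0000) → pose (-2.9569, 2.7027, -0.9882)
step 3: θ'=-0.9882 (straight) → pose (-1.9253, 1.1371, -0.9882)
step 4: θ'=-0.9882 (straight) → pose (-1.7878, 0.9283, -0.9882)
step 5: θ'=-1.2382 (R=0.5000) → pose (-1.8429, 1.0401, -1.2382)

(-1.8429, 1.0401, -1.2382)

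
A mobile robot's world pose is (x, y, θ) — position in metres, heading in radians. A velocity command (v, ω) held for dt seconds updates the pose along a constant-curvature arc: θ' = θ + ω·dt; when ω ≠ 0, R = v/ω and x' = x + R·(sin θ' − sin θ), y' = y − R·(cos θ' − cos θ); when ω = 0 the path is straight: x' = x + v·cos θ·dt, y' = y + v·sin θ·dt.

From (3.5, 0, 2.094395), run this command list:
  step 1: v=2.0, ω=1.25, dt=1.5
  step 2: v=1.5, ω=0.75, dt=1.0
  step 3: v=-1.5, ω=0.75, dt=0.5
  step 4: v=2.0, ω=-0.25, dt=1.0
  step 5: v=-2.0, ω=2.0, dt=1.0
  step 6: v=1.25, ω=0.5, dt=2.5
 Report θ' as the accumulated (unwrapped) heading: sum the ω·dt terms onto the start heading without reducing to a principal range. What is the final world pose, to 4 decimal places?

(0.3460, 1.1444, 8.0944)

step 1: θ'=3.9694 (R=1.6000) → pose (0.9360, 0.2824, 3.9694)
step 2: θ'=4.7194 (R=2.0000) → pose (0.4090, -1.0846, 4.7194)
step 3: θ'=5.0944 (R=-2.0000) → pose (0.2649, -0.3531, 5.0944)
step 4: θ'=4.8444 (R=-8.0000) → pose (0.7719, -2.2823, 4.8444)
step 5: θ'=6.8444 (R=-1.0000) → pose (-0.7516, -1.5673, 6.8444)
step 6: θ'=8.0944 (R=2.5000) → pose (0.3460, 1.1444, 8.0944)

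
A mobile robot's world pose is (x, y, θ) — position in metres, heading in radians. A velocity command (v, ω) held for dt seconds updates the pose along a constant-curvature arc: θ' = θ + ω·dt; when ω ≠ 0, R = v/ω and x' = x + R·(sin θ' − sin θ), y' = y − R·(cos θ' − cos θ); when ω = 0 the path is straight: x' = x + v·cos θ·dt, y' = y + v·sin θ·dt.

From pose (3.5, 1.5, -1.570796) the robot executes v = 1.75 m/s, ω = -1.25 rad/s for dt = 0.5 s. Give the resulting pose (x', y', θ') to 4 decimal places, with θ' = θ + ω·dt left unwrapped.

θ' = -1.5708 + -1.25·0.5 = -2.1958
R = v/ω = 1.75/-1.25 = -1.4000
x' = 3.5 + -1.4000·(sin -2.1958 − sin -1.5708) = 3.2353
y' = 1.5 − -1.4000·(cos -2.1958 − cos -1.5708) = 0.6809

(3.2353, 0.6809, -2.1958)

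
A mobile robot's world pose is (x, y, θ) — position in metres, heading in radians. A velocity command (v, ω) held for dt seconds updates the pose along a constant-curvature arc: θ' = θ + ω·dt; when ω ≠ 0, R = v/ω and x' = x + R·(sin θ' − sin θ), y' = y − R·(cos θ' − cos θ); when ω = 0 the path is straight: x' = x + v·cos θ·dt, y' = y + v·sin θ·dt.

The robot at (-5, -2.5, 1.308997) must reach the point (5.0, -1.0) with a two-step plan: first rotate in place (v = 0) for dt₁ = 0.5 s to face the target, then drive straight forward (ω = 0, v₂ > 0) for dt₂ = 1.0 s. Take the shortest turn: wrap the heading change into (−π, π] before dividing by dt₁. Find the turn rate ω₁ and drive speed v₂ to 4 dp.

ω₁ = -2.3202, v₂ = 10.1119

heading to target = atan2(-1−-2.5, 5−-5) = 0.1489
Δθ = wrap(0.1489 − 1.3090) = -1.1601; ω₁ = Δθ/dt₁ = -2.3202
distance = √((5−-5)² + (-1−-2.5)²) = 10.1119; v₂ = distance/dt₂ = 10.1119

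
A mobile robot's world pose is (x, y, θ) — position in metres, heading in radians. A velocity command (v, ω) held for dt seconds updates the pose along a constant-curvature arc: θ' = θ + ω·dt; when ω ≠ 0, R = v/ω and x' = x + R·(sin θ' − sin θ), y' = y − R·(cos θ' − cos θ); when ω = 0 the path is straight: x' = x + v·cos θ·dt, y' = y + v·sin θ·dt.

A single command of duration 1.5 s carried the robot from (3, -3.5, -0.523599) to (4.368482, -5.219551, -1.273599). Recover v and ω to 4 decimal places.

v = 1.5000, ω = -0.5000

Δθ = -1.273599 − -0.523599 = -0.750000
ω = Δθ/dt = -0.750000/1.5 = -0.5000
R = −Δy/(cos θ' − cos θ) = -3.0000
v = R·ω = -3.0000·-0.5000 = 1.5000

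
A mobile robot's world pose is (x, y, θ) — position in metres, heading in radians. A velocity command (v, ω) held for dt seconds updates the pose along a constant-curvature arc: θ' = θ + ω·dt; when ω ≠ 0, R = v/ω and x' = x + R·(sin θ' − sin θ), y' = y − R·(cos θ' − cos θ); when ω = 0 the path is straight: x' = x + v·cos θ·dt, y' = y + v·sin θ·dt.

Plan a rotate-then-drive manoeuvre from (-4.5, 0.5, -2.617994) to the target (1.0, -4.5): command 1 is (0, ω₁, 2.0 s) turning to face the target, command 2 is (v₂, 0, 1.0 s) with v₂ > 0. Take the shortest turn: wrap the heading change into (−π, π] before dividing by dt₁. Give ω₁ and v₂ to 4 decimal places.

ω₁ = 0.9401, v₂ = 7.4330

heading to target = atan2(-4.5−0.5, 1−-4.5) = -0.7378
Δθ = wrap(-0.7378 − -2.6180) = 1.8802; ω₁ = Δθ/dt₁ = 0.9401
distance = √((1−-4.5)² + (-4.5−0.5)²) = 7.4330; v₂ = distance/dt₂ = 7.4330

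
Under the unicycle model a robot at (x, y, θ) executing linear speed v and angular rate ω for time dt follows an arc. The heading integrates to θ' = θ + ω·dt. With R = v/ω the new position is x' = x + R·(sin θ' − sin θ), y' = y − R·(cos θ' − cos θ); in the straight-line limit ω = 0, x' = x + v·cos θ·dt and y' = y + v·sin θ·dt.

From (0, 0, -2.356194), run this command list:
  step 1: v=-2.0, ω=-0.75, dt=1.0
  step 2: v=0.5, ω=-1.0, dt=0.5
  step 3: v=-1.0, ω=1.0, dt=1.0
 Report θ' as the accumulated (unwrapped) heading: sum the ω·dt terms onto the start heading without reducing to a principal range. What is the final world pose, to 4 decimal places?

(2.5078, 0.8660, -2.6062)

step 1: θ'=-3.1062 (R=2.6667) → pose (1.7912, 0.7794, -3.1062)
step 2: θ'=-3.6062 (R=-0.5000) → pose (1.5495, 0.8321, -3.6062)
step 3: θ'=-2.6062 (R=-1.0000) → pose (2.5078, 0.8660, -2.6062)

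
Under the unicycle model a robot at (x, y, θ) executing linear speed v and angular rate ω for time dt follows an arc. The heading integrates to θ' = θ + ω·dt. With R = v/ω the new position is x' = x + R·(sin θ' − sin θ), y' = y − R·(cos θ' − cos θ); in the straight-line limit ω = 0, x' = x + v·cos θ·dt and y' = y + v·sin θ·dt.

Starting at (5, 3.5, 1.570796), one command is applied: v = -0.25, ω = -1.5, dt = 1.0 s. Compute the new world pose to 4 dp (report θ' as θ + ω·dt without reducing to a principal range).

θ' = 1.5708 + -1.5·1.0 = 0.0708
R = v/ω = -0.25/-1.5 = 0.1667
x' = 5 + 0.1667·(sin 0.0708 − sin 1.5708) = 4.8451
y' = 3.5 − 0.1667·(cos 0.0708 − cos 1.5708) = 3.3338

(4.8451, 3.3338, 0.0708)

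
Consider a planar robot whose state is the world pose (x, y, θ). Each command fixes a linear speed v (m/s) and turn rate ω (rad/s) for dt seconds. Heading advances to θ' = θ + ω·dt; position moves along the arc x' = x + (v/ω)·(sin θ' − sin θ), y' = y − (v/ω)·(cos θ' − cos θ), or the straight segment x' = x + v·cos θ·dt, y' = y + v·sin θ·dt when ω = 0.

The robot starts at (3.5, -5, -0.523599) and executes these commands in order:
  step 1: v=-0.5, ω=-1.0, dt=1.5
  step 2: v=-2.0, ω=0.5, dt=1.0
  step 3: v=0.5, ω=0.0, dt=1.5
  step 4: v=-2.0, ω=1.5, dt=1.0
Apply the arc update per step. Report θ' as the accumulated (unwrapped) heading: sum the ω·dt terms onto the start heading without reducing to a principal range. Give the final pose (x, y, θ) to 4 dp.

(2.4340, -1.8887, -0.0236)

step 1: θ'=-2.0236 (R=0.5000) → pose (3.3004, -4.3482, -2.0236)
step 2: θ'=-1.5236 (R=-4.0000) → pose (3.6990, -2.4096, -1.5236)
step 3: θ'=-1.5236 (straight) → pose (3.7344, -3.1587, -1.5236)
step 4: θ'=-0.0236 (R=-1.3333) → pose (2.4340, -1.8887, -0.0236)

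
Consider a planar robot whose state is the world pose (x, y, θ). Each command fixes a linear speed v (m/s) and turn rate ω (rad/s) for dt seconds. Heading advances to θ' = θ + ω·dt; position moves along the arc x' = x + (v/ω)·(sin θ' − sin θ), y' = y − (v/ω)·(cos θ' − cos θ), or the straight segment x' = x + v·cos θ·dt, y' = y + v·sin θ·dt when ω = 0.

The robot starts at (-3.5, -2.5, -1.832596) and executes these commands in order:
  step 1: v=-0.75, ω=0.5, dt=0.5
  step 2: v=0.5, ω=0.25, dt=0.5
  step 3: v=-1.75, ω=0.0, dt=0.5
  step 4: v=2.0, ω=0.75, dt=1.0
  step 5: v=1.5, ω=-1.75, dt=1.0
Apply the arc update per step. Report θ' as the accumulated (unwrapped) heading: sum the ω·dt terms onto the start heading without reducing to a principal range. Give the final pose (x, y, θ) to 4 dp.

step 1: θ'=-1.5826 (R=-1.5000) → pose (-3.4490, -2.1295, -1.5826)
step 2: θ'=-1.4576 (R=2.0000) → pose (-3.4363, -2.3790, -1.4576)
step 3: θ'=-1.4576 (straight) → pose (-3.5352, -1.5096, -1.4576)
step 4: θ'=-0.7076 (R=2.6667) → pose (-2.6189, -3.2348, -0.7076)
step 5: θ'=-2.4576 (R=-0.8571) → pose (-2.6345, -4.5505, -2.4576)

(-2.6345, -4.5505, -2.4576)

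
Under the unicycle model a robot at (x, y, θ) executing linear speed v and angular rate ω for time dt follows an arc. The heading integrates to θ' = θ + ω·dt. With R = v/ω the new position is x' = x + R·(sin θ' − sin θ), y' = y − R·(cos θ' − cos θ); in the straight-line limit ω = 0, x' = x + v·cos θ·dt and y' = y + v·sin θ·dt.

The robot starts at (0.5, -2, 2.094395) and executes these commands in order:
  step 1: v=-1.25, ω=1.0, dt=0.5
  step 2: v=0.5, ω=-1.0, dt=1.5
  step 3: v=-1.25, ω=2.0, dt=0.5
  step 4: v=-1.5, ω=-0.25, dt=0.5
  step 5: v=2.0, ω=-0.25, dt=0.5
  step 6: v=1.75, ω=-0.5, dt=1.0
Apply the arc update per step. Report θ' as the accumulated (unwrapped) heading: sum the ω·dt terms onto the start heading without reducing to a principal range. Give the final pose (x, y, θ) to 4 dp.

step 1: θ'=2.5944 (R=-1.2500) → pose (0.9322, -2.4425, 2.5944)
step 2: θ'=1.0944 (R=-0.5000) → pose (0.7480, -1.7862, 1.0944)
step 3: θ'=2.0944 (R=-0.6250) → pose (0.7621, -2.3853, 2.0944)
step 4: θ'=1.9694 (R=6.0000) → pose (1.0956, -3.0565, 1.9694)
step 5: θ'=1.8444 (R=-8.0000) → pose (0.7660, -2.1131, 1.8444)
step 6: θ'=1.3444 (R=-3.5000) → pose (0.7252, -0.3818, 1.3444)

(0.7252, -0.3818, 1.3444)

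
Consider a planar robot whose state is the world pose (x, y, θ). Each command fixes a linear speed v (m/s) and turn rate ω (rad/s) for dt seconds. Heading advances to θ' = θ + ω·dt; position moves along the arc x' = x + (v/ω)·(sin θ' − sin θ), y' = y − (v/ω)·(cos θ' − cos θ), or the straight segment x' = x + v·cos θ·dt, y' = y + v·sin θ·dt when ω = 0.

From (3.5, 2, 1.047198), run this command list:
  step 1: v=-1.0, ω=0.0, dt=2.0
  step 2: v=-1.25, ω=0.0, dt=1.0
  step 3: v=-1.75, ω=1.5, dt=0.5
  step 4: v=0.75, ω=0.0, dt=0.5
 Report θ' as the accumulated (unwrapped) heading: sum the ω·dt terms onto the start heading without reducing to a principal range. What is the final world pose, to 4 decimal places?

step 1: θ'=1.0472 (straight) → pose (2.5000, 0.2679, 1.0472)
step 2: θ'=1.0472 (straight) → pose (1.8750, -0.8146, 1.0472)
step 3: θ'=1.7972 (R=-1.1667) → pose (1.7485, -1.6598, 1.7972)
step 4: θ'=1.7972 (straight) → pose (1.6643, -1.2944, 1.7972)

(1.6643, -1.2944, 1.7972)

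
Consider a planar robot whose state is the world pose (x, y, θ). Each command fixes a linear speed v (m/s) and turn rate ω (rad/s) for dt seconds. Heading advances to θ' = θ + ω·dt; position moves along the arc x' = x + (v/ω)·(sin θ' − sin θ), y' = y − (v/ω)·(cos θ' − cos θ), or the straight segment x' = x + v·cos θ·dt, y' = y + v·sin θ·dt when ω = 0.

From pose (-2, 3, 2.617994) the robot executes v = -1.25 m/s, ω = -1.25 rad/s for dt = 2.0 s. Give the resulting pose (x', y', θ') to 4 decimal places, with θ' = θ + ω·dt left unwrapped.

(-2.3823, 1.1409, 0.1180)

θ' = 2.6180 + -1.25·2.0 = 0.1180
R = v/ω = -1.25/-1.25 = 1.0000
x' = -2 + 1.0000·(sin 0.1180 − sin 2.6180) = -2.3823
y' = 3 − 1.0000·(cos 0.1180 − cos 2.6180) = 1.1409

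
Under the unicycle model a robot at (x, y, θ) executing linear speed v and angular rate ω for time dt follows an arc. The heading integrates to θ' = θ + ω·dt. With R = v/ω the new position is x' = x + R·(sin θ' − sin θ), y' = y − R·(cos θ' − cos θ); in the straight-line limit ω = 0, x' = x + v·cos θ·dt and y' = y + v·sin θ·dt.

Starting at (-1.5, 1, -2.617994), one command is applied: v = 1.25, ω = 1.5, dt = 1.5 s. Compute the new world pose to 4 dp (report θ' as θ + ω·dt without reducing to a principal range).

θ' = -2.6180 + 1.5·1.5 = -0.3680
R = v/ω = 1.25/1.5 = 0.8333
x' = -1.5 + 0.8333·(sin -0.3680 − sin -2.6180) = -1.3831
y' = 1 − 0.8333·(cos -0.3680 − cos -2.6180) = -0.4992

(-1.3831, -0.4992, -0.3680)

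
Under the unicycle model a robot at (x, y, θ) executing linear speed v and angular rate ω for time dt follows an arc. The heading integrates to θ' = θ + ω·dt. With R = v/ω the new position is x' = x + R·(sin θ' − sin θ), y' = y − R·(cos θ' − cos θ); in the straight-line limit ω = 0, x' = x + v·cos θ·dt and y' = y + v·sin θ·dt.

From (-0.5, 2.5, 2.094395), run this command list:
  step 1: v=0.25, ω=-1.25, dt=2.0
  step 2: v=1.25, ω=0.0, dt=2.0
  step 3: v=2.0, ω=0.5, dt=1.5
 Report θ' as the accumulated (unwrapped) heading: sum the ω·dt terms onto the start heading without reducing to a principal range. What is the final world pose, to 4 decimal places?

step 1: θ'=-0.4056 (R=-0.2000) → pose (-0.2479, 2.7838, -0.4056)
step 2: θ'=-0.4056 (straight) → pose (2.0493, 1.7973, -0.4056)
step 3: θ'=0.3444 (R=4.0000) → pose (4.9781, 1.7077, 0.3444)

(4.9781, 1.7077, 0.3444)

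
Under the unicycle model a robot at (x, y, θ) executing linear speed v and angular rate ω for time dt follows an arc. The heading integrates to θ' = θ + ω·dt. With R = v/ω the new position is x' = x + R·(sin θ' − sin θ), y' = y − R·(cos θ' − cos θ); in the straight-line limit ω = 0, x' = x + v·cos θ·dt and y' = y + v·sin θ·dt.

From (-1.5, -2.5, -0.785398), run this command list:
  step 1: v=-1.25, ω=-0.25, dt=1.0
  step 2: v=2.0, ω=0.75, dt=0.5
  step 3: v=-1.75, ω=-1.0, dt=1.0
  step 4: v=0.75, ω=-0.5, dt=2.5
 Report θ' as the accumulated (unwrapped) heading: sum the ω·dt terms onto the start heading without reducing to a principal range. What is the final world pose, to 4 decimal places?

step 1: θ'=-1.0354 (R=5.0000) → pose (-2.2648, -1.5154, -1.0354)
step 2: θ'=-0.6604 (R=2.6667) → pose (-1.6071, -2.2609, -0.6604)
step 3: θ'=-1.6604 (R=1.7500) → pose (-2.2766, -0.7222, -1.6604)
step 4: θ'=-2.9104 (R=-1.5000) → pose (-3.4268, -2.0481, -2.9104)

(-3.4268, -2.0481, -2.9104)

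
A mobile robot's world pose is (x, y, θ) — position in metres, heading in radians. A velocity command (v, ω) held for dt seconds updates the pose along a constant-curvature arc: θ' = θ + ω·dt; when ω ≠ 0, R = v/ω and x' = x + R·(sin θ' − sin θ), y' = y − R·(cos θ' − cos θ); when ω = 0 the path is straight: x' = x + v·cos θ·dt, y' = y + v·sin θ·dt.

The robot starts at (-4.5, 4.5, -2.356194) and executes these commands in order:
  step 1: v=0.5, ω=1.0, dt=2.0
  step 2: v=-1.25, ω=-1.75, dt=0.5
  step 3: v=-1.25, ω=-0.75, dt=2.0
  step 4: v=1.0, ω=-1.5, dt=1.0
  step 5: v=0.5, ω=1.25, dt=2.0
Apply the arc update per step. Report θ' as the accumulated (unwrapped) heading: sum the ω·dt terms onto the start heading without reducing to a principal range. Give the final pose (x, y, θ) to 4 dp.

(-5.4451, 6.3743, -1.7312)

step 1: θ'=-0.3562 (R=0.5000) → pose (-4.3208, 3.6778, -0.3562)
step 2: θ'=-1.2312 (R=0.7143) → pose (-4.7452, 4.1093, -1.2312)
step 3: θ'=-2.7312 (R=1.6667) → pose (-3.8387, 6.1928, -2.7312)
step 4: θ'=-4.2312 (R=-0.6667) → pose (-4.6956, 6.4956, -4.2312)
step 5: θ'=-1.7312 (R=0.4000) → pose (-5.4451, 6.3743, -1.7312)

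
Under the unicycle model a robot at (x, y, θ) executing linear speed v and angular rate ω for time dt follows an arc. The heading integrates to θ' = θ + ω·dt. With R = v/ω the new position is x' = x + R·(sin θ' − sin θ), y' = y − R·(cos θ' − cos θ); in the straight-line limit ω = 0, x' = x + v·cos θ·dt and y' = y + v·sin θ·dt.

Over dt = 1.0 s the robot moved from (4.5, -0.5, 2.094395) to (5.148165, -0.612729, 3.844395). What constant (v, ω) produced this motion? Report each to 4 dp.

v = -0.7500, ω = 1.7500

Δθ = 3.844395 − 2.094395 = 1.750000
ω = Δθ/dt = 1.750000/1.0 = 1.7500
R = Δx/(sin θ' − sin θ) = -0.4286
v = R·ω = -0.4286·1.7500 = -0.7500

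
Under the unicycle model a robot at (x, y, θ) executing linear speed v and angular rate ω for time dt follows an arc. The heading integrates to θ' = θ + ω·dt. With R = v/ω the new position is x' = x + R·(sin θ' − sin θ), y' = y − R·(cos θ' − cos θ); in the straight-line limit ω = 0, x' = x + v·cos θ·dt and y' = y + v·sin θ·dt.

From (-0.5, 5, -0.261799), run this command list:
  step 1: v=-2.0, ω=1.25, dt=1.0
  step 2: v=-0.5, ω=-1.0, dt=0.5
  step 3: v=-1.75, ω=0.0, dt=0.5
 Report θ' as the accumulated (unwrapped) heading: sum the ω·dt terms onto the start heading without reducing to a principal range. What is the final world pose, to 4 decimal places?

step 1: θ'=0.9882 (R=-1.6000) → pose (-2.2502, 4.3348, 0.9882)
step 2: θ'=0.4882 (R=0.5000) → pose (-2.4332, 4.1683, 0.4882)
step 3: θ'=0.4882 (straight) → pose (-3.2060, 3.7579, 0.4882)

(-3.2060, 3.7579, 0.4882)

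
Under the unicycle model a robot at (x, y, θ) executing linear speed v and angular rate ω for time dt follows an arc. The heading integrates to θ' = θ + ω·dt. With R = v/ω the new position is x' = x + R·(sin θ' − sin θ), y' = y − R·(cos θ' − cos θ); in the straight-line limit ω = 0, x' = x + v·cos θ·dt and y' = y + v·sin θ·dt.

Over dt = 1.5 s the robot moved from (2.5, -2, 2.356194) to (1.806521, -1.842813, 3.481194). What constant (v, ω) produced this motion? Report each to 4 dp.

v = 0.5000, ω = 0.7500

Δθ = 3.481194 − 2.356194 = 1.125000
ω = Δθ/dt = 1.125000/1.5 = 0.7500
R = Δx/(sin θ' − sin θ) = 0.6667
v = R·ω = 0.6667·0.7500 = 0.5000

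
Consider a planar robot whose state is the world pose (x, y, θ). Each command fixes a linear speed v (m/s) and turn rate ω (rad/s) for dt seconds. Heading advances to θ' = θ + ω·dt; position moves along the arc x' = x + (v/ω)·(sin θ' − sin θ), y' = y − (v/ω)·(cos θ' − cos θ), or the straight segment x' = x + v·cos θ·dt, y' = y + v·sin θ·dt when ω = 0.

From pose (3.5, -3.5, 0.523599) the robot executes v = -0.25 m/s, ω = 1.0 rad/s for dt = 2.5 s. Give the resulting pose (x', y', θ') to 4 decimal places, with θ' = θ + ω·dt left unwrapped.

θ' = 0.5236 + 1.0·2.5 = 3.0236
R = v/ω = -0.25/1.0 = -0.2500
x' = 3.5 + -0.2500·(sin 3.0236 − sin 0.5236) = 3.5956
y' = -3.5 − -0.2500·(cos 3.0236 − cos 0.5236) = -3.9648

(3.5956, -3.9648, 3.0236)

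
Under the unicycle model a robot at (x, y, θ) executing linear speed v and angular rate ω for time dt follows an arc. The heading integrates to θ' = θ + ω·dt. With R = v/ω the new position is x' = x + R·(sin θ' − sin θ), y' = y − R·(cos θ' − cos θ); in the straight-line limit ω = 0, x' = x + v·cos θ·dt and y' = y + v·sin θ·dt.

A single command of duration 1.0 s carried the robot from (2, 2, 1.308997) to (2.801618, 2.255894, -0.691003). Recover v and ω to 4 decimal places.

v = 1.0000, ω = -2.0000

Δθ = -0.691003 − 1.308997 = -2.000000
ω = Δθ/dt = -2.000000/1.0 = -2.0000
R = Δx/(sin θ' − sin θ) = -0.5000
v = R·ω = -0.5000·-2.0000 = 1.0000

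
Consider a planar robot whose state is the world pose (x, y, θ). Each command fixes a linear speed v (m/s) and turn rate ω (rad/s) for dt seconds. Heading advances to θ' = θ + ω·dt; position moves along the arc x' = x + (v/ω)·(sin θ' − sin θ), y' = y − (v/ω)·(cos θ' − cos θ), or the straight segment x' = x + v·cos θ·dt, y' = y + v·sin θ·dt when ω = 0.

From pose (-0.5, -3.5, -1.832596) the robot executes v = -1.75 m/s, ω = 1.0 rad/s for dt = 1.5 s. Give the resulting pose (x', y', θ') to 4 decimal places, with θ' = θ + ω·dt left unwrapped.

θ' = -1.8326 + 1.0·1.5 = -0.3326
R = v/ω = -1.75/1.0 = -1.7500
x' = -0.5 + -1.7500·(sin -0.3326 − sin -1.8326) = -1.6190
y' = -3.5 − -1.7500·(cos -0.3326 − cos -1.8326) = -1.3930

(-1.6190, -1.3930, -0.3326)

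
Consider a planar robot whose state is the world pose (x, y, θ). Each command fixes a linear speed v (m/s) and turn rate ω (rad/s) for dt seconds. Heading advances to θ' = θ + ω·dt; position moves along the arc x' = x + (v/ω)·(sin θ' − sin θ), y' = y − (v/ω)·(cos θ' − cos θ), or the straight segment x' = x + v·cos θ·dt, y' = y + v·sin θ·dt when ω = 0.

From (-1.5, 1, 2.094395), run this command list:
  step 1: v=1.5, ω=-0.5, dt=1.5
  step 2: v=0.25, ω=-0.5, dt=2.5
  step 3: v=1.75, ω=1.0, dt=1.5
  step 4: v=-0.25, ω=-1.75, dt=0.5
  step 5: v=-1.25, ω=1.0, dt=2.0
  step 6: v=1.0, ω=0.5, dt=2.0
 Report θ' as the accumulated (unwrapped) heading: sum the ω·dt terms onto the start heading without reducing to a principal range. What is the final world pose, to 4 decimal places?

step 1: θ'=1.3444 (R=-3.0000) → pose (-1.8254, 3.1734, 1.3444)
step 2: θ'=0.0944 (R=-0.5000) → pose (-1.3853, 3.5590, 0.0944)
step 3: θ'=1.5944 (R=1.7500) → pose (0.1993, 5.3425, 1.5944)
step 4: θ'=0.7194 (R=0.1429) → pose (0.1506, 5.2316, 0.7194)
step 5: θ'=2.7194 (R=-1.2500) → pose (0.4621, 3.1511, 2.7194)
step 6: θ'=3.7194 (R=2.0000) → pose (-1.4498, 3.0021, 3.7194)

(-1.4498, 3.0021, 3.7194)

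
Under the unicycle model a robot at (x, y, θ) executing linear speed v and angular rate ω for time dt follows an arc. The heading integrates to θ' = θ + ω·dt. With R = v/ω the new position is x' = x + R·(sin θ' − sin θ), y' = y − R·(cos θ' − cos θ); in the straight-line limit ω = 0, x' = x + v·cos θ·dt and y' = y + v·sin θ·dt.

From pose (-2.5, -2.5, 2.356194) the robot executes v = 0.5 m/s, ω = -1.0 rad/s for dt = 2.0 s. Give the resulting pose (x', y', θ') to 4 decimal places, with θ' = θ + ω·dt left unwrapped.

θ' = 2.3562 + -1.0·2.0 = 0.3562
R = v/ω = 0.5/-1.0 = -0.5000
x' = -2.5 + -0.5000·(sin 0.3562 − sin 2.3562) = -2.3208
y' = -2.5 − -0.5000·(cos 0.3562 − cos 2.3562) = -1.6778

(-2.3208, -1.6778, 0.3562)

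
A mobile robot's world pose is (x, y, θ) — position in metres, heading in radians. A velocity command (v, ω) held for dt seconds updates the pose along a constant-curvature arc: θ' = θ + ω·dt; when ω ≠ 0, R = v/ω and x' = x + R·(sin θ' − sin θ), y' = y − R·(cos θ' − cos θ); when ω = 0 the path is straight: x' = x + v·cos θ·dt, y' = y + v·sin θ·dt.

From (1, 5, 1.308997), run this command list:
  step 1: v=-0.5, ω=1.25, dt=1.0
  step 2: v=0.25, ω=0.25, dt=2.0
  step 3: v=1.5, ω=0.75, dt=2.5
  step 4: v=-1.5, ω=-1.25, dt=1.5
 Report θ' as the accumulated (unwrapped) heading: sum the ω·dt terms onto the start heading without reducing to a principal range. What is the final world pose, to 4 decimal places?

step 1: θ'=2.5590 (R=-0.4000) → pose (1.1663, 4.5625, 2.5590)
step 2: θ'=3.0590 (R=1.0000) → pose (0.6986, 4.7240, 3.0590)
step 3: θ'=4.9340 (R=2.0000) → pose (-1.4175, 2.2912, 4.9340)
step 4: θ'=3.0590 (R=1.2000) → pose (-0.1478, 3.7509, 3.0590)

(-0.1478, 3.7509, 3.0590)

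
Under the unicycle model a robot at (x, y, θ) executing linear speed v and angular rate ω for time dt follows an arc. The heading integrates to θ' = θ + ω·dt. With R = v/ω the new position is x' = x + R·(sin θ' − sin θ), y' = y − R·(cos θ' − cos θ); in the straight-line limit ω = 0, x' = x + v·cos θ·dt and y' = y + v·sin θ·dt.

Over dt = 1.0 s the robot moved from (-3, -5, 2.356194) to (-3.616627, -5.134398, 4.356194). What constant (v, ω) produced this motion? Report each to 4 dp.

Δθ = 4.356194 − 2.356194 = 2.000000
ω = Δθ/dt = 2.000000/1.0 = 2.0000
R = Δx/(sin θ' − sin θ) = 0.3750
v = R·ω = 0.3750·2.0000 = 0.7500

v = 0.7500, ω = 2.0000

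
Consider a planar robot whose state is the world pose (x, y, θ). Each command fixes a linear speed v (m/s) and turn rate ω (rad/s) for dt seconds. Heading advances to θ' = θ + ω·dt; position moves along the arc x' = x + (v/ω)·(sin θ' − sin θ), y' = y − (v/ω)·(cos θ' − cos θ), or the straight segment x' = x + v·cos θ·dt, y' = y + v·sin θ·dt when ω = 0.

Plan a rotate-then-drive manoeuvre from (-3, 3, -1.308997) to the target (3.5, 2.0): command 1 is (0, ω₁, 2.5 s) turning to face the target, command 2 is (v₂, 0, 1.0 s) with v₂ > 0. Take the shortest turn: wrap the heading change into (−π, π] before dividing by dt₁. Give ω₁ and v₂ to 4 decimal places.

ω₁ = 0.4625, v₂ = 6.5765

heading to target = atan2(2−3, 3.5−-3) = -0.1526
Δθ = wrap(-0.1526 − -1.3090) = 1.1563; ω₁ = Δθ/dt₁ = 0.4625
distance = √((3.5−-3)² + (2−3)²) = 6.5765; v₂ = distance/dt₂ = 6.5765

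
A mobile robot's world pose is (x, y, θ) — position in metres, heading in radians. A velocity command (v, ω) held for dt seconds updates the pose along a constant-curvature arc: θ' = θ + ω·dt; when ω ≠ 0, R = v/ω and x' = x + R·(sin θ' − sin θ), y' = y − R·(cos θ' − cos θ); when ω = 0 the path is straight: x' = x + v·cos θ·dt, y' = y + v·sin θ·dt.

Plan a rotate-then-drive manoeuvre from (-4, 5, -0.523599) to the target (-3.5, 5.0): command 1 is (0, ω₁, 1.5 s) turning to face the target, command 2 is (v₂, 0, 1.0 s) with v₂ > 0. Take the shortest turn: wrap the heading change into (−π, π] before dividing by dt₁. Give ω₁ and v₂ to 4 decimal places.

ω₁ = 0.3491, v₂ = 0.5000

heading to target = atan2(5−5, -3.5−-4) = 0.0000
Δθ = wrap(0.0000 − -0.5236) = 0.5236; ω₁ = Δθ/dt₁ = 0.3491
distance = √((-3.5−-4)² + (5−5)²) = 0.5000; v₂ = distance/dt₂ = 0.5000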